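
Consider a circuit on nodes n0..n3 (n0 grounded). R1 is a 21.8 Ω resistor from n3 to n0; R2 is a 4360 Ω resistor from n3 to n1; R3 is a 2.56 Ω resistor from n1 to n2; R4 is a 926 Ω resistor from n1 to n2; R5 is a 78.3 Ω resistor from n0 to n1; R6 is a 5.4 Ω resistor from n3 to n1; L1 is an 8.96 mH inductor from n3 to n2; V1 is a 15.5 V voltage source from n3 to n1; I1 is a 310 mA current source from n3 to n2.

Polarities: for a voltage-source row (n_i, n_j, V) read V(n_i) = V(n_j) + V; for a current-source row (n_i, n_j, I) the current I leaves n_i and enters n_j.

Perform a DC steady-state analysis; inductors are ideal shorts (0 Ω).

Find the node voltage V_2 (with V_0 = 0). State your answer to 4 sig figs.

Apply KCL at each of the 3 non-ground nodes and solve the resulting linear system.
Node n1: branches {R2, R3, R4, R5, R6, V1} → V_1 = -12.12
Node n2: branches {R3, R4, L1, I1} → V_2 = 3.376
Node n3: branches {R1, R2, R6, L1, V1, I1} → V_3 = 3.376
Source currents: i(L1)=5.761, i(V1)=-9.100

3.376 V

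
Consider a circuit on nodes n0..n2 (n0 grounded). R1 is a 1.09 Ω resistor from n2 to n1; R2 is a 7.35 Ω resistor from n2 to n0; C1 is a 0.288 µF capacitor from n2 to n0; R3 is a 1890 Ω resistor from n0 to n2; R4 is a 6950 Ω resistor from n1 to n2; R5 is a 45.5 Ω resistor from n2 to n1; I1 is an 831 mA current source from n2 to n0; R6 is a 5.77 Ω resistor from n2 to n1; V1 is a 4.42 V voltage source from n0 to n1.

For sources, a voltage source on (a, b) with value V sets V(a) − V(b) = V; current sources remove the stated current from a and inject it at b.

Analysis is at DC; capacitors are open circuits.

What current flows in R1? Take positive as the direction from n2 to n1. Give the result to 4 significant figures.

-0.1669 A

Element admittances at DC:
  Y(R1) = 0.9174 S between n2,n1
  Y(R2) = 0.1361 S between n2,n0
  Y(C1) = 0.000 S between n2,n0
  Y(R3) = 0.0005291 S between n0,n2
  Y(R4) = 0.0001439 S between n1,n2
  Y(R5) = 0.02198 S between n2,n1
  I1: injects 0.831 A into n0 (from n2)
  Y(R6) = 0.1733 S between n2,n1
  V1: constraint V(n0)−V(n1) = 4.42
Assemble and solve the 3×3 MNA system:
  V(n1)=-4.420  V(n2)=-4.602
  i(V1)=0.2025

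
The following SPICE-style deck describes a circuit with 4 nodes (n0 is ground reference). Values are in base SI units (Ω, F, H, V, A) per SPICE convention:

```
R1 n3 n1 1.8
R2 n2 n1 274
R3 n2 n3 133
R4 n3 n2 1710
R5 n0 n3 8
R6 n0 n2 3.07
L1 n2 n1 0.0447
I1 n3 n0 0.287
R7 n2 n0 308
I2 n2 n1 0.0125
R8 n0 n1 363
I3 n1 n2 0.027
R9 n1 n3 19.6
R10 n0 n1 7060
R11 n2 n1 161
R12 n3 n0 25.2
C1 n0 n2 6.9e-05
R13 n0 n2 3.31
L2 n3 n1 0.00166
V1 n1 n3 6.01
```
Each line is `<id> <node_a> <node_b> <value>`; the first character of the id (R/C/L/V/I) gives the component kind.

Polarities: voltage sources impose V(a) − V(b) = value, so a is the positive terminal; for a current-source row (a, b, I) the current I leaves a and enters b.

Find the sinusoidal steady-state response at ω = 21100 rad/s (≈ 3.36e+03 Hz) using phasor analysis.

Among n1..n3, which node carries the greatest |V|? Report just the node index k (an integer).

MNA unknowns: 3 node voltages V₁..V_3 plus 1 source current (V1)
R1: Y=0.5556+0.000j on G[3,1]
R2: Y=0.003650+0.000j on G[2,1]
R3: Y=0.007519+0.000j on G[2,3]
R4: Y=0.0005848+0.000j on G[3,2]
R5: Y=0.1250+0.000j on G[0,3]
R6: Y=0.3257+0.000j on G[0,2]
L1: Y=0.000-0.001060j on G[2,1]
I1: z[3]−=0.287, z[0]+=0.287
R7: Y=0.003247+0.000j on G[2,0]
I2: z[2]−=0.0125, z[1]+=0.0125
R8: Y=0.002755+0.000j on G[0,1]
I3: z[1]−=0.027, z[2]+=0.027
R9: Y=0.05102+0.000j on G[1,3]
R10: Y=0.0001416+0.000j on G[0,1]
R11: Y=0.006211+0.000j on G[2,1]
R12: Y=0.03968+0.000j on G[3,0]
C1: Y=0.000+1.456j on G[0,2]
R13: Y=0.3021+0.000j on G[0,2]
L2: Y=0.000-0.02855j on G[3,1]
V1: row V1−V3=6.01, i_V1 at 1,3
solve → V1=3.972+0.02050j, V2=0.007305-0.02230j, V3=-2.038+0.02050j
aux → i_V1=-3.711+0.1753j

1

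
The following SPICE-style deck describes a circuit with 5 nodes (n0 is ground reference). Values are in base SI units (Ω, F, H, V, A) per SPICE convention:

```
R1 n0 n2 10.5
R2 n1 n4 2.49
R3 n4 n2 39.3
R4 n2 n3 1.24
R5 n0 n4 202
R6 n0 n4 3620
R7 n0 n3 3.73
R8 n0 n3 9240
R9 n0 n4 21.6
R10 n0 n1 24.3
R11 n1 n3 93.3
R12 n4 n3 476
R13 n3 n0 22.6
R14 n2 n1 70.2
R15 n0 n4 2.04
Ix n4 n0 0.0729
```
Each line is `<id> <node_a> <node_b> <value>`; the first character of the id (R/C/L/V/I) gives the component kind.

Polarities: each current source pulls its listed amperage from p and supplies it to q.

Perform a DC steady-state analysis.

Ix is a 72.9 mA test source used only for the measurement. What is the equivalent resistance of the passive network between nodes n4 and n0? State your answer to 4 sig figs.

R_eq = 1.612 Ω

Apply KCL at each of the 4 non-ground nodes and solve the resulting linear system.
Node n1: branches {R2, R10, R11, R14} → V_1 = -0.1016
Node n2: branches {R1, R3, R4, R14} → V_2 = -0.01470
Node n3: branches {R4, R7, R8, R11, R12, R13} → V_3 = -0.01166
Node n4: branches {R2, R3, R5, R6, R9, R12, R15, Ix} → V_4 = -0.1175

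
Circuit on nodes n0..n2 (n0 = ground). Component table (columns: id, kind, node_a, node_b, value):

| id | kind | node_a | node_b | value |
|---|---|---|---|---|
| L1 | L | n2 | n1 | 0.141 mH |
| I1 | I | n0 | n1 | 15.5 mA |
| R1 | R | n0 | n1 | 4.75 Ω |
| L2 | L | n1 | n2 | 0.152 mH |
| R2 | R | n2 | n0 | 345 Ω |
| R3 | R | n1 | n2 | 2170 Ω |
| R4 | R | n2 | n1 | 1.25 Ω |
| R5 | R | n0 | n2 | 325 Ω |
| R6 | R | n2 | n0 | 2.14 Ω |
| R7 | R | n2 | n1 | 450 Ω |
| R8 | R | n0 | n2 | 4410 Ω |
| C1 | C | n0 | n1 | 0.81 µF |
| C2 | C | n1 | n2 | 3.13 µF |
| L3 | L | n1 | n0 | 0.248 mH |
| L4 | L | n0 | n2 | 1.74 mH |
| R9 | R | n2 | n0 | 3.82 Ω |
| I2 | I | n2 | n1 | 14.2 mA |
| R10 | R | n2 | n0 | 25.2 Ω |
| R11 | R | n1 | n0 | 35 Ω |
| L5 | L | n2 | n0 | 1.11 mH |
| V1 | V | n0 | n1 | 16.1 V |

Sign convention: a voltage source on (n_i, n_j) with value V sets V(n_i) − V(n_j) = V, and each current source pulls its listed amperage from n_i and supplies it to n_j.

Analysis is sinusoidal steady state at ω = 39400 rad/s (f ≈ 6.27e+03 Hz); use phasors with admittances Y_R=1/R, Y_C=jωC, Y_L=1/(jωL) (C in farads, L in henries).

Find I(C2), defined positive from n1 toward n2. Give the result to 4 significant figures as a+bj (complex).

MNA unknowns: 2 node voltages V₁..V_2 plus 1 source current (V1)
L1: Y=0.000-0.1800j on G[2,1]
I1: z[0]−=0.0155, z[1]+=0.0155
R1: Y=0.2105+0.000j on G[0,1]
L2: Y=0.000-0.1670j on G[1,2]
R2: Y=0.002899+0.000j on G[2,0]
R3: Y=0.0004608+0.000j on G[1,2]
R4: Y=0.8000+0.000j on G[2,1]
R5: Y=0.003077+0.000j on G[0,2]
R6: Y=0.4673+0.000j on G[2,0]
R7: Y=0.002222+0.000j on G[2,1]
R8: Y=0.0002268+0.000j on G[0,2]
C1: Y=0.000+0.03191j on G[0,1]
C2: Y=0.000+0.1233j on G[1,2]
L3: Y=0.000-0.1023j on G[1,0]
L4: Y=0.000-0.01459j on G[0,2]
R9: Y=0.2618+0.000j on G[2,0]
I2: z[2]−=0.0142, z[1]+=0.0142
R10: Y=0.03968+0.000j on G[2,0]
R11: Y=0.02857+0.000j on G[1,0]
L5: Y=0.000-0.02287j on G[2,0]
V1: row V0−V1=16.1, i_V1 at 0,1
solve → V1=-16.10+0.000j, V2=-8.350+0.9006j
aux → i_V1=-10.30+2.144j

0.1111-0.9558j A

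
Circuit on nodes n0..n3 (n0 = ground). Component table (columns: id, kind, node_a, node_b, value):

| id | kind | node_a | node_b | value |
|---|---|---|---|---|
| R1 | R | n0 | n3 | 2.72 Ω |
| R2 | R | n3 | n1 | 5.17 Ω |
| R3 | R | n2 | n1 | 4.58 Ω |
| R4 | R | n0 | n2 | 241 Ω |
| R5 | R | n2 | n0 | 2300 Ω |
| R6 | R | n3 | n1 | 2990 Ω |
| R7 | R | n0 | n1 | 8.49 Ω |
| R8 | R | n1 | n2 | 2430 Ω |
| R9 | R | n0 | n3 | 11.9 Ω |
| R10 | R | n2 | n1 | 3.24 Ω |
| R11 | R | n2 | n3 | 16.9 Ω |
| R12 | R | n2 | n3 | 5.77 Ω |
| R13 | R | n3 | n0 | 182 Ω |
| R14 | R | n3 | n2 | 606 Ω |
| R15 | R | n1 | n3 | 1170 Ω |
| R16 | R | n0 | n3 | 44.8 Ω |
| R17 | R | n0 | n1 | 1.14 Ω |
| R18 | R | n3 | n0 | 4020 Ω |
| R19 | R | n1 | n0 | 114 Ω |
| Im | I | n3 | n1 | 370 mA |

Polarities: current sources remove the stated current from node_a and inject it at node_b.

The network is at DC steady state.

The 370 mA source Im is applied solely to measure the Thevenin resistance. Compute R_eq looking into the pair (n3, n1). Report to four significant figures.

Element admittances at DC:
  Y(R1) = 0.3676 S between n0,n3
  Y(R2) = 0.1934 S between n3,n1
  Y(R3) = 0.2183 S between n2,n1
  Y(R4) = 0.004149 S between n0,n2
  Y(R5) = 0.0004348 S between n2,n0
  Y(R6) = 0.0003344 S between n3,n1
  Y(R7) = 0.1178 S between n0,n1
  Y(R8) = 0.0004115 S between n1,n2
  Y(R9) = 0.08403 S between n0,n3
  Y(R10) = 0.3086 S between n2,n1
  Y(R11) = 0.05917 S between n2,n3
  Y(R12) = 0.1733 S between n2,n3
  Y(R13) = 0.005495 S between n3,n0
  Y(R14) = 0.001650 S between n3,n2
  Y(R15) = 0.0008547 S between n1,n3
  Y(R16) = 0.02232 S between n0,n3
  Y(R17) = 0.8772 S between n0,n1
  Y(R18) = 0.0002488 S between n3,n0
  Y(R19) = 0.008772 S between n1,n0
  Im: injects 0.37 A into n1 (from n3)
Assemble and solve the 3×3 MNA system:
  V(n1)=0.1756  V(n2)=0.008576  V(n3)=-0.3674

R_eq = 1.468 Ω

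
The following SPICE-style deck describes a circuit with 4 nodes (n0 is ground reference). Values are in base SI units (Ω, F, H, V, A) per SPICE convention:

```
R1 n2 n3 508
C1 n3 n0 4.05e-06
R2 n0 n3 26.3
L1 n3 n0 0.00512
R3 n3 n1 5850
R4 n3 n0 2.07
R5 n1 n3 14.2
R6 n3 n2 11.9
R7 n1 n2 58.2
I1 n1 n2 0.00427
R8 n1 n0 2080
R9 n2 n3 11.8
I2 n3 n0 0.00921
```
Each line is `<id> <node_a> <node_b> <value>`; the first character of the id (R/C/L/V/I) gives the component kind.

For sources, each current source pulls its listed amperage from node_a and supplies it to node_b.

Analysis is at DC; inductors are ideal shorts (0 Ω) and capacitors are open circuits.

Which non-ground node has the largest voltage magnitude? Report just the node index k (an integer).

Apply KCL at each of the 3 non-ground nodes and solve the resulting linear system.
Node n1: branches {R3, R5, R7, I1, R8} → V_1 = -0.04475
Node n2: branches {R1, R6, R7, I1, R9} → V_2 = 0.01863
Node n3: branches {R1, C1, R2, L1, R3, R4, R5, R6, R9, I2} → V_3 = 0.000
Source currents: i(L1)=-0.009188

1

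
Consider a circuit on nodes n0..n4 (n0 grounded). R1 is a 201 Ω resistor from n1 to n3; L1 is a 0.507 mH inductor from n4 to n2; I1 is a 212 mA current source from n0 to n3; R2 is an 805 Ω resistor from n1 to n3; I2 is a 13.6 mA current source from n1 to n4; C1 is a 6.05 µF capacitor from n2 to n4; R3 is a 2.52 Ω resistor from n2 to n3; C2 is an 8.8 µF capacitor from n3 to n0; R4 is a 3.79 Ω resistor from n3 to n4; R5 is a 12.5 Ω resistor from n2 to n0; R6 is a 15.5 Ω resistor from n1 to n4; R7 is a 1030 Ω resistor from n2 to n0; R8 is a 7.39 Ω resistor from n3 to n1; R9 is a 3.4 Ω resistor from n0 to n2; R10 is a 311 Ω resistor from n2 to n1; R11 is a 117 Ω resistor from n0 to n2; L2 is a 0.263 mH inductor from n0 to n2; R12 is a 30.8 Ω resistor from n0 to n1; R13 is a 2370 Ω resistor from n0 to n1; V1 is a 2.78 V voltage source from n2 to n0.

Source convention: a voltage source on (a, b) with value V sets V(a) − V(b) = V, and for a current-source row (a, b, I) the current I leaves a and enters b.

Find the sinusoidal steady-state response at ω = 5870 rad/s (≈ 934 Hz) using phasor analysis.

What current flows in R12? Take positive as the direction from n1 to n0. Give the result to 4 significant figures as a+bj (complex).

Element admittances at ω=5870 rad/s:
  Y(R1) = 0.004975+0.000j S between n1,n3
  Y(L1) = 0.000-0.3360j S between n4,n2
  I1: injects 0.212 A into n3 (from n0)
  Y(R2) = 0.001242+0.000j S between n1,n3
  I2: injects 0.0136 A into n4 (from n1)
  Y(C1) = 0.000+0.03551j S between n2,n4
  Y(R3) = 0.3968+0.000j S between n2,n3
  Y(C2) = 0.000+0.05166j S between n3,n0
  Y(R4) = 0.2639+0.000j S between n3,n4
  Y(R5) = 0.08000+0.000j S between n2,n0
  Y(R6) = 0.06452+0.000j S between n1,n4
  Y(R7) = 0.0009709+0.000j S between n2,n0
  Y(R8) = 0.1353+0.000j S between n3,n1
  Y(R9) = 0.2941+0.000j S between n0,n2
  Y(R10) = 0.003215+0.000j S between n2,n1
  Y(R11) = 0.008547+0.000j S between n0,n2
  Y(L2) = 0.000-0.6477j S between n0,n2
  Y(R12) = 0.03247+0.000j S between n0,n1
  Y(R13) = 0.0004219+0.000j S between n0,n1
  V1: constraint V(n2)−V(n0) = 2.78
Assemble and solve the 5×5 MNA system:
  V(n1)=2.575-0.1248j  V(n2)=2.780+0.000j  V(n3)=3.068-0.2171j  V(n4)=3.006+0.007706j
  i(V1)=-0.9504+1.646j

0.08360-0.004053j A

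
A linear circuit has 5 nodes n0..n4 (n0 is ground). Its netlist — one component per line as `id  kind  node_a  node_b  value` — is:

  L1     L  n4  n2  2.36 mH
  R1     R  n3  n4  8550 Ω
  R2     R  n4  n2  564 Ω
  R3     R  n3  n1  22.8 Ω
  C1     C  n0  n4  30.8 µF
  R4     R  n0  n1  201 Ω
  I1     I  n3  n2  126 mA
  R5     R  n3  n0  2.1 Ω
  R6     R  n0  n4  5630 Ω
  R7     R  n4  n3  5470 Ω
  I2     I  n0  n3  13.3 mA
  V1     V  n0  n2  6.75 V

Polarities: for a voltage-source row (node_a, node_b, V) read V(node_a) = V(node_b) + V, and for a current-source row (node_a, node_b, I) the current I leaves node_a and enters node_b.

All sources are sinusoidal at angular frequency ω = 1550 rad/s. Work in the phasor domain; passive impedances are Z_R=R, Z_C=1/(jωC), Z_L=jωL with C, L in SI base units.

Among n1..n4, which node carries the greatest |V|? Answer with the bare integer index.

4

MNA unknowns: 4 node voltages V₁..V_4 plus 1 source current (V1)
L1: Y=0.000-0.2734j on G[4,2]
R1: Y=0.0001170+0.000j on G[3,4]
R2: Y=0.001773+0.000j on G[4,2]
R3: Y=0.04386+0.000j on G[3,1]
C1: Y=0.000+0.04774j on G[0,4]
R4: Y=0.004975+0.000j on G[0,1]
I1: z[3]−=0.126, z[2]+=0.126
R5: Y=0.4762+0.000j on G[3,0]
R6: Y=0.0001776+0.000j on G[0,4]
R7: Y=0.0001828+0.000j on G[4,3]
I2: z[0]−=0.0133, z[3]+=0.0133
V1: row V0−V2=6.75, i_V1 at 0,2
solve → V1=-0.2150+1.579e-05j, V2=-6.750+0.000j, V3=-0.2394+1.758e-05j, V4=-8.178+0.02821j
aux → i_V1=-0.1312-0.3904j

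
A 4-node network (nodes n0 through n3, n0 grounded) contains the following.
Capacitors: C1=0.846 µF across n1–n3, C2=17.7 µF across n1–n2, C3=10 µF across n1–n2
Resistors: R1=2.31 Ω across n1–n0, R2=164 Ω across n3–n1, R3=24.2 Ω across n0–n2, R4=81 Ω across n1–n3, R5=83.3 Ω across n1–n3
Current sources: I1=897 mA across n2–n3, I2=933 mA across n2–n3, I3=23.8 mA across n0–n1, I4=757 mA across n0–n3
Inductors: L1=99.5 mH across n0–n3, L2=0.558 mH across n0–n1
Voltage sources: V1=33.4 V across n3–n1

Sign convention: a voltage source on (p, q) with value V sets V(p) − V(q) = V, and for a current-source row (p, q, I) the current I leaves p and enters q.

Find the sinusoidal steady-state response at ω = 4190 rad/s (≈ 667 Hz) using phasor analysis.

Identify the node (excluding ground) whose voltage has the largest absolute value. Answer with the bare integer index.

3

Element admittances at ω=4190 rad/s:
  Y(C1) = 0.000+0.003545j S between n1,n3
  Y(R1) = 0.4329+0.000j S between n1,n0
  I1: injects 0.897 A into n3 (from n2)
  Y(R2) = 0.006098+0.000j S between n3,n1
  Y(C2) = 0.000+0.07416j S between n1,n2
  Y(L1) = 0.000-0.002399j S between n0,n3
  Y(R3) = 0.04132+0.000j S between n0,n2
  Y(C3) = 0.000+0.04190j S between n1,n2
  Y(R4) = 0.01235+0.000j S between n1,n3
  I2: injects 0.933 A into n3 (from n2)
  Y(L2) = 0.000-0.4277j S between n0,n1
  I3: injects 0.0238 A into n1 (from n0)
  I4: injects 0.757 A into n3 (from n0)
  Y(R5) = 0.01200+0.000j S between n1,n3
  V1: constraint V(n3)−V(n1) = 33.4
Assemble and solve the 4×4 MNA system:
  V(n1)=1.701+0.4502j  V(n2)=-3.614+14.93j  V(n3)=35.10+0.4502j
  i(V1)=1.569-0.03420j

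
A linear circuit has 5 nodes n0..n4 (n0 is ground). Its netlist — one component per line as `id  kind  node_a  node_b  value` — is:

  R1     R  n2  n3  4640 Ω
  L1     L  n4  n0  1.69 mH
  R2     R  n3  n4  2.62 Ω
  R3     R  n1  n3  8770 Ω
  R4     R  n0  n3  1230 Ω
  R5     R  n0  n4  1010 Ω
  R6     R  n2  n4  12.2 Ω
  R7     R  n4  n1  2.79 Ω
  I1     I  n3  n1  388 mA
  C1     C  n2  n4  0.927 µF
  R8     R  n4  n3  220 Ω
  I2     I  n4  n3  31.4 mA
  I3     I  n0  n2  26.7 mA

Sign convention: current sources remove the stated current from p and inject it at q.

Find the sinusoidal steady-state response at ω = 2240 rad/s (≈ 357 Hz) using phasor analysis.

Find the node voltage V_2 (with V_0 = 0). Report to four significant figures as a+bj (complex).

0.3230+0.09576j V

Apply KCL at each of the 4 non-ground nodes and solve the resulting linear system.
Node n1: branches {R3, R7, I1} → V_1 = 1.083+0.1039j
Node n2: branches {R1, R6, C1, I3} → V_2 = 0.3230+0.09576j
Node n3: branches {R1, R2, R3, R4, I1, R8, I2} → V_3 = -0.9194+0.1037j
Node n4: branches {L1, R2, R5, R6, R7, C1, R8, I2} → V_4 = 0.0007085+0.1039j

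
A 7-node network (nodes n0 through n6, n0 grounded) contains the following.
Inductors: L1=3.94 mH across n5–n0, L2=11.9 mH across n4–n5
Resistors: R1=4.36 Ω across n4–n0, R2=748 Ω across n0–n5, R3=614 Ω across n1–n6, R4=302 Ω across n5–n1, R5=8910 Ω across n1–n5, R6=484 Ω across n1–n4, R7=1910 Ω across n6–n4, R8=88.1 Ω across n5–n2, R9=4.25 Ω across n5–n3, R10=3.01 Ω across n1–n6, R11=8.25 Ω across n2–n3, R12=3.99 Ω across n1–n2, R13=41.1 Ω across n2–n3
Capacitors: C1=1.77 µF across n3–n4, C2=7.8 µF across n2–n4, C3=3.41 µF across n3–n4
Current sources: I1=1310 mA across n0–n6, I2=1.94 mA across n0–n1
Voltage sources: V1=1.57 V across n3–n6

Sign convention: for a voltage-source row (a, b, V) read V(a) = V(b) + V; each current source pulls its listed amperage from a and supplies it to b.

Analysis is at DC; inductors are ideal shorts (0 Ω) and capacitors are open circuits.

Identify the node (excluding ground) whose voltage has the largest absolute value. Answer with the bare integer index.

MNA unknowns: 6 node voltages V₁..V_6 plus 3 source currents (L1, L2, V1)
L1: row V5−V0=0, i_L1 at 5,0
R1: Y=0.2294 on G[4,0]
R2: Y=0.001337 on G[0,5]
C1: Y=0.000 on G[3,4]
I1: z[0]−=1.31, z[6]+=1.31
L2: row V4−V5=0, i_L2 at 4,5
R3: Y=0.001629 on G[1,6]
C2: Y=0.000 on G[2,4]
R4: Y=0.003311 on G[5,1]
R5: Y=0.0001122 on G[1,5]
R6: Y=0.002066 on G[1,4]
R7: Y=0.0005236 on G[6,4]
R8: Y=0.01135 on G[5,2]
R9: Y=0.2353 on G[5,3]
C3: Y=0.000 on G[3,4]
I2: z[0]−=0.00194, z[1]+=0.00194
R10: Y=0.3322 on G[1,6]
R11: Y=0.1212 on G[2,3]
R12: Y=0.2506 on G[1,2]
R13: Y=0.02433 on G[2,3]
V1: row V3−V6=1.57, i_V1 at 3,6
solve → V1=3.920, V2=4.293, V3=5.269, V4=0.000, V5=0.000, V6=3.699
aux → i_L1=1.312, i_L2=0.01004, i_V1=-1.382

3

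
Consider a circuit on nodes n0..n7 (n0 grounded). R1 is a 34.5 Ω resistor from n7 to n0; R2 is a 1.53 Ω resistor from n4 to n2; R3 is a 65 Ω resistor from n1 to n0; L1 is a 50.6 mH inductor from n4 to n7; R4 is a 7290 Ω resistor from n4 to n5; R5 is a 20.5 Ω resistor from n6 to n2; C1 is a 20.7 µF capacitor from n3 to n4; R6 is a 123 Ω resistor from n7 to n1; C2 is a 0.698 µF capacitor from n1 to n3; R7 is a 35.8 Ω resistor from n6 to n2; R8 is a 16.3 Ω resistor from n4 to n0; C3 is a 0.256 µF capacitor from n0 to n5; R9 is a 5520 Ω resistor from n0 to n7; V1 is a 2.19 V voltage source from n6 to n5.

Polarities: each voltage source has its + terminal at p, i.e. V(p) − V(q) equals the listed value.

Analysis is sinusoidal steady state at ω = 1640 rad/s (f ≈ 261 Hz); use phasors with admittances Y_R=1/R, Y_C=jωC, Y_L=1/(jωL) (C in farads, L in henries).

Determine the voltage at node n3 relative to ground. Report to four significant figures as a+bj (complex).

-0.001812+0.01343j V

Element admittances at ω=1640 rad/s:
  Y(R1) = 0.02899+0.000j S between n7,n0
  Y(R2) = 0.6536+0.000j S between n4,n2
  Y(R3) = 0.01538+0.000j S between n1,n0
  Y(L1) = 0.000-0.01205j S between n4,n7
  Y(R4) = 0.0001372+0.000j S between n4,n5
  Y(R5) = 0.04878+0.000j S between n6,n2
  Y(C1) = 0.000+0.03395j S between n3,n4
  Y(R6) = 0.008130+0.000j S between n7,n1
  Y(C2) = 0.000+0.001145j S between n1,n3
  Y(R7) = 0.02793+0.000j S between n6,n2
  Y(R8) = 0.06135+0.000j S between n4,n0
  Y(C3) = 0.000+0.0004198j S between n0,n5
  Y(R9) = 0.0001812+0.000j S between n0,n7
  V1: constraint V(n6)−V(n5) = 2.19
Assemble and solve the 8×8 MNA system:
  V(n1)=0.0007530+0.0005761j  V(n2)=-0.001422+0.01526j  V(n3)=-0.001812+0.01343j  V(n4)=-0.001898+0.01386j  V(n5)=-2.187+0.02721j  V(n6)=0.002635+0.02721j  V(n7)=0.003988+0.002027j
  i(V1)=-0.0003112-0.0009165j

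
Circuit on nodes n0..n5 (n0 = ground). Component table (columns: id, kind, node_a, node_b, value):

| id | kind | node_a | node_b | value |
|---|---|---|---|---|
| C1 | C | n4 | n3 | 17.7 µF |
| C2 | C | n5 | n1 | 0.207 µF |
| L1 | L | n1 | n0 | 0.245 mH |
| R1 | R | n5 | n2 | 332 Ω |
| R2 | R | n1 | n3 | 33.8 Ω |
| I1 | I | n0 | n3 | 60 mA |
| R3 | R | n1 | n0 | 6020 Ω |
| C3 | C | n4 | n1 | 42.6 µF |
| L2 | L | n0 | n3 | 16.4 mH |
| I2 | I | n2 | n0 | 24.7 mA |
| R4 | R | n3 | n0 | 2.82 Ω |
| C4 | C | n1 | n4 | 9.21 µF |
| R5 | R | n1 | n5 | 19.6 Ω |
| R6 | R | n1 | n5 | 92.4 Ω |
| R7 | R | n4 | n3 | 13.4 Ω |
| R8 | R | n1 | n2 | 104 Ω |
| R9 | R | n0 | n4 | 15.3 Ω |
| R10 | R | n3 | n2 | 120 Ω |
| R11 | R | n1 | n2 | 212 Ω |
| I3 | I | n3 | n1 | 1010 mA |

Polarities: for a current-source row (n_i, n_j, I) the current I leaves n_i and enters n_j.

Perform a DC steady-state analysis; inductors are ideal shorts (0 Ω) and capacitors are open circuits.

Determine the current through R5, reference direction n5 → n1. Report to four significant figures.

-0.002292 A

Apply KCL at each of the 5 non-ground nodes and solve the resulting linear system.
Node n1: branches {C2, L1, R2, R3, C3, C4, R5, R6, R8, R11, I3} → V_1 = 0.000
Node n2: branches {R1, I2, R8, R10, R11} → V_2 = -0.9672
Node n3: branches {C1, R2, I1, L2, R4, R7, R10, I3} → V_3 = 0.000
Node n4: branches {C1, C3, C4, R7, R9} → V_4 = 0.000
Node n5: branches {C2, R1, R5, R6} → V_5 = -0.04492
Source currents: i(L1)=0.9934, i(L2)=0.9581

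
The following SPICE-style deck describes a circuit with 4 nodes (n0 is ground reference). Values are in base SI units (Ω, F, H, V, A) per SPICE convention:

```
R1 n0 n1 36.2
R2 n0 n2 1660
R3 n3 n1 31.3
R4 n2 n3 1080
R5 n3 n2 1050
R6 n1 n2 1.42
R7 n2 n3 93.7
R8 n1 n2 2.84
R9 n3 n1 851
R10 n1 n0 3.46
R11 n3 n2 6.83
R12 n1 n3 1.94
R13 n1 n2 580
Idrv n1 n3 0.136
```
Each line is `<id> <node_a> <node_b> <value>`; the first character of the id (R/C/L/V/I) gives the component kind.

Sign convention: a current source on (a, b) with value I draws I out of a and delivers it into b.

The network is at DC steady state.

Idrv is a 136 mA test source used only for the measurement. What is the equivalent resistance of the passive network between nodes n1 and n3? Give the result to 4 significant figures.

MNA unknowns: 3 node voltages V₁..V_3
R1: Y=0.02762 on G[0,1]
R2: Y=0.0006024 on G[0,2]
R3: Y=0.03195 on G[3,1]
R4: Y=0.0009259 on G[2,3]
R5: Y=0.0009524 on G[3,2]
R6: Y=0.7042 on G[1,2]
R7: Y=0.01067 on G[2,3]
R8: Y=0.3521 on G[1,2]
R9: Y=0.001175 on G[3,1]
R10: Y=0.2890 on G[1,0]
R11: Y=0.1464 on G[3,2]
R12: Y=0.5155 on G[1,3]
R13: Y=0.001724 on G[1,2]
Idrv: z[1]−=0.136, z[3]+=0.136
solve → V1=-4.909e-05, V2=0.02580, V3=0.1980

R_eq = 1.456 Ω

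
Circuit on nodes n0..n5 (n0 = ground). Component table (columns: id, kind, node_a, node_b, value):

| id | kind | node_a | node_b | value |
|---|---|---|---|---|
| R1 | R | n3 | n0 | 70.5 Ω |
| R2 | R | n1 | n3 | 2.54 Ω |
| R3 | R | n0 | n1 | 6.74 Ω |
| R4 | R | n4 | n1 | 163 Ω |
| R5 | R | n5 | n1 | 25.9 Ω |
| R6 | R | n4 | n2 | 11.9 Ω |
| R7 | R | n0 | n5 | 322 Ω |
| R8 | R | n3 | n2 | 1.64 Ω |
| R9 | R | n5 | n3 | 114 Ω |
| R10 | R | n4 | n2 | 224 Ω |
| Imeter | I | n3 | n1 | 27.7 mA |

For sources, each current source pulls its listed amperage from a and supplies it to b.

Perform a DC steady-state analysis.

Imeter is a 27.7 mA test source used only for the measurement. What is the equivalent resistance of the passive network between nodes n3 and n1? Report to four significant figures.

R_eq = 2.384 Ω

Element admittances at DC:
  Y(R1) = 0.01418 S between n3,n0
  Y(R2) = 0.3937 S between n1,n3
  Y(R3) = 0.1484 S between n0,n1
  Y(R4) = 0.006135 S between n4,n1
  Y(R5) = 0.03861 S between n5,n1
  Y(R6) = 0.08403 S between n4,n2
  Y(R7) = 0.003106 S between n0,n5
  Y(R8) = 0.6098 S between n3,n2
  Y(R9) = 0.008772 S between n5,n3
  Y(R10) = 0.004464 S between n4,n2
  Imeter: injects 0.0277 A into n1 (from n3)
Assemble and solve the 5×5 MNA system:
  V(n1)=0.005876  V(n2)=-0.05954  V(n3)=-0.06015  V(n4)=-0.05530  V(n5)=-0.005958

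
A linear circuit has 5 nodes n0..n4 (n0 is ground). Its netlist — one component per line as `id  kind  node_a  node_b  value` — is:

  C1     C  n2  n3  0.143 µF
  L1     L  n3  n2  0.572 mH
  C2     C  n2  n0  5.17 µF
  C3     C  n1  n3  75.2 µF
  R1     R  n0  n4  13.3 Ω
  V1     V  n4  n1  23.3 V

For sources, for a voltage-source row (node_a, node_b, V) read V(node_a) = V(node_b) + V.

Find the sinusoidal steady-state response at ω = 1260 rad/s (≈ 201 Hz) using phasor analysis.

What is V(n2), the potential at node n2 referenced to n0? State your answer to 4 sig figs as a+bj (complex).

-21.75+1.771j V

Element admittances at ω=1260 rad/s:
  Y(C1) = 0.000+0.0001802j S between n2,n3
  Y(L1) = 0.000-1.388j S between n3,n2
  Y(C2) = 0.000+0.006514j S between n2,n0
  Y(C3) = 0.000+0.09475j S between n1,n3
  Y(R1) = 0.07519+0.000j S between n0,n4
  V1: constraint V(n4)−V(n1) = 23.3
Assemble and solve the 5×5 MNA system:
  V(n1)=-23.15+1.885j  V(n2)=-21.75+1.771j  V(n3)=-21.65+1.763j  V(n4)=0.1535+1.885j
  i(V1)=-0.01154-0.1417j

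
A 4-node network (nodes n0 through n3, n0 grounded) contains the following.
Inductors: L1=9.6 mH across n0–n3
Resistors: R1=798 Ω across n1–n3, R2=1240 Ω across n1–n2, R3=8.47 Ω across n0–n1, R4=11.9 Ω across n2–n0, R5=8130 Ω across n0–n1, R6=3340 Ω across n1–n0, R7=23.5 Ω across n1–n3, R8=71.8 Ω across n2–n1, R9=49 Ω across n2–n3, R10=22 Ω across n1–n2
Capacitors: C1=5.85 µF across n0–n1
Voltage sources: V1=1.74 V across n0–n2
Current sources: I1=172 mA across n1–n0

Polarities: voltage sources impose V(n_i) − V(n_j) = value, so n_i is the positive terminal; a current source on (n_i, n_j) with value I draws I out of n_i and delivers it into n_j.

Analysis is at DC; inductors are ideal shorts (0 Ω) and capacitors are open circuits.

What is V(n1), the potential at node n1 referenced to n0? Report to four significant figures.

Element admittances at DC:
  L1: short n0↔n3 (DC inductor)
  Y(R1) = 0.001253 S between n1,n3
  Y(R2) = 0.0008065 S between n1,n2
  Y(R3) = 0.1181 S between n0,n1
  Y(R4) = 0.08403 S between n2,n0
  Y(R5) = 0.0001230 S between n0,n1
  Y(R6) = 0.0002994 S between n1,n0
  Y(C1) = 0.000 S between n0,n1
  Y(R7) = 0.04255 S between n1,n3
  Y(R8) = 0.01393 S between n2,n1
  Y(R9) = 0.02041 S between n2,n3
  Y(R10) = 0.04545 S between n1,n2
  V1: constraint V(n0)−V(n2) = 1.74
  I1: injects 0.172 A into n0 (from n1)
Assemble and solve the 5×5 MNA system:
  V(n1)=-1.244  V(n2)=-1.740  V(n3)=0.000
  i(L1)=0.09000  i(V1)=-0.2116

-1.244 V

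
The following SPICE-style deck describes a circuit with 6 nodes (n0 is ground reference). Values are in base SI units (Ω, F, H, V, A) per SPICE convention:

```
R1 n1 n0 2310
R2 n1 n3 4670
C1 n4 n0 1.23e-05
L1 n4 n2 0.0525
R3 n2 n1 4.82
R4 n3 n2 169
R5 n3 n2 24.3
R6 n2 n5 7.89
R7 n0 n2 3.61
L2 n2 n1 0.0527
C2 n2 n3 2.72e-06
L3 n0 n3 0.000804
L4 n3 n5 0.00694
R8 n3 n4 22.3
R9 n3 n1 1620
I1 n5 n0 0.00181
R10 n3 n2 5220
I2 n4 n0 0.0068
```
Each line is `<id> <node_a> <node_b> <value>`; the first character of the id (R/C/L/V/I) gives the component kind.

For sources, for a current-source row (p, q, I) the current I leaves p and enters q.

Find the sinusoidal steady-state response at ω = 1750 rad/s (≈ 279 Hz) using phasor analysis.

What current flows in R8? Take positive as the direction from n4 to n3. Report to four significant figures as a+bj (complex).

MNA unknowns: 5 node voltages V₁..V_5
R1: Y=0.0004329+0.000j on G[1,0]
R2: Y=0.0002141+0.000j on G[1,3]
C1: Y=0.000+0.02153j on G[4,0]
L1: Y=0.000-0.01088j on G[4,2]
R3: Y=0.2075+0.000j on G[2,1]
R4: Y=0.005917+0.000j on G[3,2]
R5: Y=0.04115+0.000j on G[3,2]
R6: Y=0.1267+0.000j on G[2,5]
R7: Y=0.2770+0.000j on G[0,2]
L2: Y=0.000-0.01084j on G[2,1]
C2: Y=0.000+0.004760j on G[2,3]
L3: Y=0.000-0.7107j on G[0,3]
L4: Y=0.000-0.08234j on G[3,5]
R8: Y=0.04484+0.000j on G[3,4]
R9: Y=0.0006173+0.000j on G[3,1]
I1: z[5]−=0.00181, z[0]+=0.00181
R10: Y=0.0001916+0.000j on G[3,2]
I2: z[4]−=0.0068, z[0]+=0.0068
solve → V1=-0.005080-0.0002386j, V2=-0.005095-0.0002036j, V3=-0.004616-0.009293j, V4=-0.1498+0.02748j, V5=-0.01915-0.009644j

-0.006510+0.001649j A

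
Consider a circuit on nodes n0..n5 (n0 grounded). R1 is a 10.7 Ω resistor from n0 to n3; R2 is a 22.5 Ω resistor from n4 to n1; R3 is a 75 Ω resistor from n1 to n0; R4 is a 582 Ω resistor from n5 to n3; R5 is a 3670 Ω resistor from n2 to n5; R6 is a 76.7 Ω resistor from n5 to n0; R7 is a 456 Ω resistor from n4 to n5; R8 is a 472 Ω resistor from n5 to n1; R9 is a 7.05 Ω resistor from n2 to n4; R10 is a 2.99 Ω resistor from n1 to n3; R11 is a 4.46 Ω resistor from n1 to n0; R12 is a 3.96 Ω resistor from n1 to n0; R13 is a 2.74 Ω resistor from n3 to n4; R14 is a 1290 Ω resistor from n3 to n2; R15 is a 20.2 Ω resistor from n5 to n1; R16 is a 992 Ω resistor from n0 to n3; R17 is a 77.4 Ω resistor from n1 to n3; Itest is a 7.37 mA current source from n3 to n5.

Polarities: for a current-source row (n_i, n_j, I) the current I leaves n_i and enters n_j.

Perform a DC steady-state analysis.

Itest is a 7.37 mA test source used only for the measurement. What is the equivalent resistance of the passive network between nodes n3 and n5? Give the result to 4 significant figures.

R_eq = 16.36 Ω

Element admittances at DC:
  Y(R1) = 0.09346 S between n0,n3
  Y(R2) = 0.04444 S between n4,n1
  Y(R3) = 0.01333 S between n1,n0
  Y(R4) = 0.001718 S between n5,n3
  Y(R5) = 0.0002725 S between n2,n5
  Y(R6) = 0.01304 S between n5,n0
  Y(R7) = 0.002193 S between n4,n5
  Y(R8) = 0.002119 S between n5,n1
  Y(R9) = 0.1418 S between n2,n4
  Y(R10) = 0.3344 S between n1,n3
  Y(R11) = 0.2242 S between n1,n0
  Y(R12) = 0.2525 S between n1,n0
  Y(R13) = 0.3650 S between n3,n4
  Y(R14) = 0.0007752 S between n3,n2
  Y(R15) = 0.04950 S between n5,n1
  Y(R16) = 0.001008 S between n0,n3
  Y(R17) = 0.01292 S between n1,n3
  Itest: injects 0.00737 A into n5 (from n3)
Assemble and solve the 5×5 MNA system:
  V(n1)=-5.393e-05  V(n2)=-0.01190  V(n3)=-0.01438  V(n4)=-0.01212  V(n5)=0.1062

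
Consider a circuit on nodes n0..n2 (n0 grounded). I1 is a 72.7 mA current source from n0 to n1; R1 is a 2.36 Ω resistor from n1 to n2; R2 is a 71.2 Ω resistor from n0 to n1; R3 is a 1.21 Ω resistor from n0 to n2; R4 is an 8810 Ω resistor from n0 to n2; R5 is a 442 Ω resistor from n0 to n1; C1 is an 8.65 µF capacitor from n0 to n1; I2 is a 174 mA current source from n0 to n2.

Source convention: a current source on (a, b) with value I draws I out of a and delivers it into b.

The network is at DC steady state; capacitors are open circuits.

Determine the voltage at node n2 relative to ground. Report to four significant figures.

MNA unknowns: 2 node voltages V₁..V_2
I1: z[0]−=0.0727, z[1]+=0.0727
R1: Y=0.4237 on G[1,2]
R2: Y=0.01404 on G[0,1]
R3: Y=0.8264 on G[0,2]
R4: Y=0.0001135 on G[0,2]
R5: Y=0.002262 on G[0,1]
C1: Y=0.000 on G[0,1]
I2: z[0]−=0.174, z[2]+=0.174
solve → V1=0.4442, V2=0.2897

0.2897 V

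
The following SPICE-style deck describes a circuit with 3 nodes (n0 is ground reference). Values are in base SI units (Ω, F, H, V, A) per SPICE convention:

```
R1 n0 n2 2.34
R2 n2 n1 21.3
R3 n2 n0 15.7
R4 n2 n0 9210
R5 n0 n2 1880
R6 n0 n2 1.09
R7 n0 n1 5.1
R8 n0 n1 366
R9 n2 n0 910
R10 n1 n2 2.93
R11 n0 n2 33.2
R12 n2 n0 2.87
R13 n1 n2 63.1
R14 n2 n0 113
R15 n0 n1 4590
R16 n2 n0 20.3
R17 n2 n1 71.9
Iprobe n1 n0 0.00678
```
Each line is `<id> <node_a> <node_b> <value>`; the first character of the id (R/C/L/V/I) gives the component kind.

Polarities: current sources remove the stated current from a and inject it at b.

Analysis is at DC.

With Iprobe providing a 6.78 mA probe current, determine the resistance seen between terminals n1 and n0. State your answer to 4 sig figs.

Element admittances at DC:
  Y(R1) = 0.4274 S between n0,n2
  Y(R2) = 0.04695 S between n2,n1
  Y(R3) = 0.06369 S between n2,n0
  Y(R4) = 0.0001086 S between n2,n0
  Y(R5) = 0.0005319 S between n0,n2
  Y(R6) = 0.9174 S between n0,n2
  Y(R7) = 0.1961 S between n0,n1
  Y(R8) = 0.002732 S between n0,n1
  Y(R9) = 0.001099 S between n2,n0
  Y(R10) = 0.3413 S between n1,n2
  Y(R11) = 0.03012 S between n0,n2
  Y(R12) = 0.3484 S between n2,n0
  Y(R13) = 0.01585 S between n1,n2
  Y(R14) = 0.008850 S between n2,n0
  Y(R15) = 0.0002179 S between n0,n1
  Y(R16) = 0.04926 S between n2,n0
  Y(R17) = 0.01391 S between n2,n1
  Iprobe: injects 0.00678 A into n0 (from n1)
Assemble and solve the 2×2 MNA system:
  V(n1)=-0.01256  V(n2)=-0.002318

R_eq = 1.852 Ω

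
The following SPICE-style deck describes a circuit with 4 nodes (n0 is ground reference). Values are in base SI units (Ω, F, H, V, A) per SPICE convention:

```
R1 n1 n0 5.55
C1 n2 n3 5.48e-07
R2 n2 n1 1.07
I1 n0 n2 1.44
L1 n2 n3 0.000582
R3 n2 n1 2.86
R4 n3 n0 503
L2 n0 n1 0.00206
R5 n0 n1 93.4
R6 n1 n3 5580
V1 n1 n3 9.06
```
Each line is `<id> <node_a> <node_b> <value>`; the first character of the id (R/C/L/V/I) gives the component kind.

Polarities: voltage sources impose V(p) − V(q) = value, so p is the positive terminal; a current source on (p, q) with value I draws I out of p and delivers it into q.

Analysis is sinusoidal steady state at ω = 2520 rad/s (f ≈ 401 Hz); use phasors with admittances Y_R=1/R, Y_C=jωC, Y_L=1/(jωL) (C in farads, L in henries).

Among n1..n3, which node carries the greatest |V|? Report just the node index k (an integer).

Apply KCL at each of the 3 non-ground nodes and solve the resulting linear system.
Node n1: branches {R1, R2, R3, L2, R5, R6, V1} → V_1 = 3.784+3.780j
Node n2: branches {C1, R2, I1, L1, R3} → V_2 = 2.674+7.992j
Node n3: branches {C1, L1, R4, R6, V1} → V_3 = -5.276+3.780j
Source currents: i(V1)=-2.878+5.417j

2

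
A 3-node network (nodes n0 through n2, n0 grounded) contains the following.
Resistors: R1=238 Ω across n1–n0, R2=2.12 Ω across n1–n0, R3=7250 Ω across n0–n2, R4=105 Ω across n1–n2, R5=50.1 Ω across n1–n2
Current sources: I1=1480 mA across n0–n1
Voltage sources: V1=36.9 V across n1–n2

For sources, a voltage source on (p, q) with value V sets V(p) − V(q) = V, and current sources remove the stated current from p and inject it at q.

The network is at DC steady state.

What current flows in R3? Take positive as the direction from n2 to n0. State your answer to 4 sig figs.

Element admittances at DC:
  Y(R1) = 0.004202 S between n1,n0
  Y(R2) = 0.4717 S between n1,n0
  I1: injects 1.48 A into n1 (from n0)
  Y(R3) = 0.0001379 S between n0,n2
  Y(R4) = 0.009524 S between n1,n2
  Y(R5) = 0.01996 S between n1,n2
  V1: constraint V(n1)−V(n2) = 36.9
Assemble and solve the 3×3 MNA system:
  V(n1)=3.120  V(n2)=-33.78
  i(V1)=-1.093

-0.004659 A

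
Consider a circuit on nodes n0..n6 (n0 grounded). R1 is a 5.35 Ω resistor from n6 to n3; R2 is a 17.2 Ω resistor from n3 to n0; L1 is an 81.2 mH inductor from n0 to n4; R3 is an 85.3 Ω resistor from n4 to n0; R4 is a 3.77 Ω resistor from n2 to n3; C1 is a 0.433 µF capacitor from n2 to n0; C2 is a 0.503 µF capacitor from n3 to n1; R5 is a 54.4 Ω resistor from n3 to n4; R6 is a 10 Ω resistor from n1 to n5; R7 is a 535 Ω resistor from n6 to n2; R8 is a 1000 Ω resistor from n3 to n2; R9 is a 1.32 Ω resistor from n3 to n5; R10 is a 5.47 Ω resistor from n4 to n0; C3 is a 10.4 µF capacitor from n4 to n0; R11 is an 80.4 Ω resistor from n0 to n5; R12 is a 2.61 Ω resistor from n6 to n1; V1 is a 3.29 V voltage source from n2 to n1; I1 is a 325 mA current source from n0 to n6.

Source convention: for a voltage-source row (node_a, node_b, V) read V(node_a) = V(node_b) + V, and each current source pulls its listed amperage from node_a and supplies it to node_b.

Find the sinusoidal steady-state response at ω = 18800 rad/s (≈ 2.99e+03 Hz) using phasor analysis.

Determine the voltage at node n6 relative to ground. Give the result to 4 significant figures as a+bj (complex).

Element admittances at ω=18800 rad/s:
  Y(R1) = 0.1869+0.000j S between n6,n3
  Y(R2) = 0.05814+0.000j S between n3,n0
  Y(L1) = 0.000-0.0006551j S between n0,n4
  Y(R3) = 0.01172+0.000j S between n4,n0
  Y(R4) = 0.2653+0.000j S between n2,n3
  Y(C1) = 0.000+0.008140j S between n2,n0
  Y(C2) = 0.000+0.009456j S between n3,n1
  Y(R5) = 0.01838+0.000j S between n3,n4
  Y(R6) = 0.1000+0.000j S between n1,n5
  Y(R7) = 0.001869+0.000j S between n6,n2
  Y(R8) = 0.001000+0.000j S between n3,n2
  Y(R9) = 0.7576+0.000j S between n3,n5
  Y(R10) = 0.1828+0.000j S between n4,n0
  Y(C3) = 0.000+0.1955j S between n4,n0
  Y(R11) = 0.01244+0.000j S between n0,n5
  Y(R12) = 0.3831+0.000j S between n6,n1
  V1: constraint V(n2)−V(n1) = 3.29
  I1: injects 0.325 A into n6 (from n0)
Assemble and solve the 7×7 MNA system:
  V(n1)=2.264-0.6111j  V(n2)=5.554-0.6111j  V(n3)=3.658-0.5460j  V(n4)=0.1484-0.1829j  V(n5)=3.445-0.5457j  V(n6)=3.298-0.5898j
  i(V1)=-0.5140-0.02786j

3.298-0.5898j V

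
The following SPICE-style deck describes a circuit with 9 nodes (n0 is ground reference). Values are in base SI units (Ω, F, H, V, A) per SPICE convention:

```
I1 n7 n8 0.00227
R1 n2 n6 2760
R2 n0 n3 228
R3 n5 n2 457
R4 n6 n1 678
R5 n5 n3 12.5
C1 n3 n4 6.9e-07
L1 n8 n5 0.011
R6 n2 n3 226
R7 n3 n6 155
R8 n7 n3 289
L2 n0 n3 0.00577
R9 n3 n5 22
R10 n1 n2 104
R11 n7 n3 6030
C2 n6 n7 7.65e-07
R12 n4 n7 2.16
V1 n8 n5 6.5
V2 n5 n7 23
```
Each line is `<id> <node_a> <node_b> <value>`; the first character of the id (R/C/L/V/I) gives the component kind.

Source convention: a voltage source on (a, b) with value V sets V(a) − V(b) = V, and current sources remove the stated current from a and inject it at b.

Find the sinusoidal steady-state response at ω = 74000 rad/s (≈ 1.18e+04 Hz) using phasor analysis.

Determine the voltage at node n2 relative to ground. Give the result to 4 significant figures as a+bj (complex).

-2.366+2.497j V

MNA unknowns: 8 node voltages V₁..V_8 plus 2 source currents (V1, V2)
I1: z[7]−=0.00227, z[8]+=0.00227
R1: Y=0.0003623+0.000j on G[2,6]
R2: Y=0.004386+0.000j on G[0,3]
R3: Y=0.002188+0.000j on G[5,2]
R4: Y=0.001475+0.000j on G[6,1]
R5: Y=0.08000+0.000j on G[5,3]
C1: Y=0.000+0.05106j on G[3,4]
L1: Y=0.000-0.001229j on G[8,5]
R6: Y=0.004425+0.000j on G[2,3]
R7: Y=0.006452+0.000j on G[3,6]
R8: Y=0.003460+0.000j on G[7,3]
L2: Y=0.000-0.002342j on G[0,3]
R9: Y=0.04545+0.000j on G[3,5]
R10: Y=0.009615+0.000j on G[1,2]
R11: Y=0.0001658+0.000j on G[7,3]
C2: Y=0.000+0.05661j on G[6,7]
R12: Y=0.4630+0.000j on G[4,7]
V1: row V8−V5=6.5, i_V1 at 8,5
V2: row V5−V7=23, i_V2 at 5,7
solve → V1=-4.514+2.685j, V2=-2.366+2.497j, V3=0.000+0.000j, V4=-17.11+8.375j, V5=4.966+6.487j, V6=-18.52+3.908j, V7=-18.03+6.487j, V8=11.47+6.487j
aux → i_V1=0.002270+0.007985j, i_V2=-0.6367-0.8226j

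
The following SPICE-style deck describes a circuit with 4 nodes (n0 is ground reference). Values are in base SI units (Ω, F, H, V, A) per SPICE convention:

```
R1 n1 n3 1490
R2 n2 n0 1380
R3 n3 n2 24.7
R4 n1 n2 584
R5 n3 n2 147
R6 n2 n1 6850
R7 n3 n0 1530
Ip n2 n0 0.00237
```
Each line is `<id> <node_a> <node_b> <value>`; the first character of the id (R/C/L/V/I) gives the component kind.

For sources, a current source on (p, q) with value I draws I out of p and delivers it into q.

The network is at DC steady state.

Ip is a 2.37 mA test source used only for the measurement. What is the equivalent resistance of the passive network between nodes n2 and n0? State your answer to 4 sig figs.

Apply KCL at each of the 3 non-ground nodes and solve the resulting linear system.
Node n1: branches {R1, R4, R6} → V_1 = -1.724
Node n2: branches {R2, R3, R4, R5, R6, Ip} → V_2 = -1.731
Node n3: branches {R1, R3, R5, R7} → V_3 = -1.707

R_eq = 730.2 Ω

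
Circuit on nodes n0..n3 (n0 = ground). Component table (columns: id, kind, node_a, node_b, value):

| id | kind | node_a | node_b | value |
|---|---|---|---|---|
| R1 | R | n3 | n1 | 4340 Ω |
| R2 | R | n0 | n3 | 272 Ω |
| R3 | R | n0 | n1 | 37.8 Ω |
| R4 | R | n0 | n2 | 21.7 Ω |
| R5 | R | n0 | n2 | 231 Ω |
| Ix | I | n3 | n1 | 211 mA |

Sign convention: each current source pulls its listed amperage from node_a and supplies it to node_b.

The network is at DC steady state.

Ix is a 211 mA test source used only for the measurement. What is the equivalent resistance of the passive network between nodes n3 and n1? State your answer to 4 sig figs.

Apply KCL at each of the 3 non-ground nodes and solve the resulting linear system.
Node n1: branches {R1, R3, Ix} → V_1 = 7.444
Node n2: branches {R4, R5} → V_2 = 0.000
Node n3: branches {R1, R2, Ix} → V_3 = -53.57

R_eq = 289.2 Ω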